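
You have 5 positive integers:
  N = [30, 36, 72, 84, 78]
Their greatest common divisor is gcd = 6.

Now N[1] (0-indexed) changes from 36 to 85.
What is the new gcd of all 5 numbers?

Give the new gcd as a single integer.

Answer: 1

Derivation:
Numbers: [30, 36, 72, 84, 78], gcd = 6
Change: index 1, 36 -> 85
gcd of the OTHER numbers (without index 1): gcd([30, 72, 84, 78]) = 6
New gcd = gcd(g_others, new_val) = gcd(6, 85) = 1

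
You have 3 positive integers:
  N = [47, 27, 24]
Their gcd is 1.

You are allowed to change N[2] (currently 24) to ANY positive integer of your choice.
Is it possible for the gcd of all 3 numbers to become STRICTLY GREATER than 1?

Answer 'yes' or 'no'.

Answer: no

Derivation:
Current gcd = 1
gcd of all OTHER numbers (without N[2]=24): gcd([47, 27]) = 1
The new gcd after any change is gcd(1, new_value).
This can be at most 1.
Since 1 = old gcd 1, the gcd can only stay the same or decrease.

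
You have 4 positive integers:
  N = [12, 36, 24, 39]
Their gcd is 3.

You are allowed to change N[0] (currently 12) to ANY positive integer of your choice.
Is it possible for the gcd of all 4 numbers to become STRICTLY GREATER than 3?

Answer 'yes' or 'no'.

Answer: no

Derivation:
Current gcd = 3
gcd of all OTHER numbers (without N[0]=12): gcd([36, 24, 39]) = 3
The new gcd after any change is gcd(3, new_value).
This can be at most 3.
Since 3 = old gcd 3, the gcd can only stay the same or decrease.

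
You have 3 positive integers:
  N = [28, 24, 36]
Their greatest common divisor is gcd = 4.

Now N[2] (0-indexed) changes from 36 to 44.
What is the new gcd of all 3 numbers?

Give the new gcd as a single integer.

Answer: 4

Derivation:
Numbers: [28, 24, 36], gcd = 4
Change: index 2, 36 -> 44
gcd of the OTHER numbers (without index 2): gcd([28, 24]) = 4
New gcd = gcd(g_others, new_val) = gcd(4, 44) = 4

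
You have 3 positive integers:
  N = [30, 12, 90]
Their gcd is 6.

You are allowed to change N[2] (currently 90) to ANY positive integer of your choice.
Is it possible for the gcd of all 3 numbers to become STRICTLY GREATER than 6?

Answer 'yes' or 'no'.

Current gcd = 6
gcd of all OTHER numbers (without N[2]=90): gcd([30, 12]) = 6
The new gcd after any change is gcd(6, new_value).
This can be at most 6.
Since 6 = old gcd 6, the gcd can only stay the same or decrease.

Answer: no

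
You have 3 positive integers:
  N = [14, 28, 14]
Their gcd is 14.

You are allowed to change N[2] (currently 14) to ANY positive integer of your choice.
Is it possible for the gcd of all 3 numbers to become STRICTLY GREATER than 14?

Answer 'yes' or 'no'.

Answer: no

Derivation:
Current gcd = 14
gcd of all OTHER numbers (without N[2]=14): gcd([14, 28]) = 14
The new gcd after any change is gcd(14, new_value).
This can be at most 14.
Since 14 = old gcd 14, the gcd can only stay the same or decrease.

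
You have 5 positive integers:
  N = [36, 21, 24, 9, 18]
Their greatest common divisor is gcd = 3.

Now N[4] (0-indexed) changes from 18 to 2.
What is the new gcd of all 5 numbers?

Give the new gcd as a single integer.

Numbers: [36, 21, 24, 9, 18], gcd = 3
Change: index 4, 18 -> 2
gcd of the OTHER numbers (without index 4): gcd([36, 21, 24, 9]) = 3
New gcd = gcd(g_others, new_val) = gcd(3, 2) = 1

Answer: 1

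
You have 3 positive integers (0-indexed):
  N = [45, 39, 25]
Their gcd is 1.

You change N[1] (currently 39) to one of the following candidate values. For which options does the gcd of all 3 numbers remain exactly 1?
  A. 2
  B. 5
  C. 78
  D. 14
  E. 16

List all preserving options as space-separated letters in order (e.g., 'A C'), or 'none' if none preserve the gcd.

Answer: A C D E

Derivation:
Old gcd = 1; gcd of others (without N[1]) = 5
New gcd for candidate v: gcd(5, v). Preserves old gcd iff gcd(5, v) = 1.
  Option A: v=2, gcd(5,2)=1 -> preserves
  Option B: v=5, gcd(5,5)=5 -> changes
  Option C: v=78, gcd(5,78)=1 -> preserves
  Option D: v=14, gcd(5,14)=1 -> preserves
  Option E: v=16, gcd(5,16)=1 -> preserves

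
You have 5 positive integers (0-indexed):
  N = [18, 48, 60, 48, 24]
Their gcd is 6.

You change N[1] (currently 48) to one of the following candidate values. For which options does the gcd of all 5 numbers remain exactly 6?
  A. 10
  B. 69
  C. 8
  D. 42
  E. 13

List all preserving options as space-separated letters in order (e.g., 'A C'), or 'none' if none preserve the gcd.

Old gcd = 6; gcd of others (without N[1]) = 6
New gcd for candidate v: gcd(6, v). Preserves old gcd iff gcd(6, v) = 6.
  Option A: v=10, gcd(6,10)=2 -> changes
  Option B: v=69, gcd(6,69)=3 -> changes
  Option C: v=8, gcd(6,8)=2 -> changes
  Option D: v=42, gcd(6,42)=6 -> preserves
  Option E: v=13, gcd(6,13)=1 -> changes

Answer: D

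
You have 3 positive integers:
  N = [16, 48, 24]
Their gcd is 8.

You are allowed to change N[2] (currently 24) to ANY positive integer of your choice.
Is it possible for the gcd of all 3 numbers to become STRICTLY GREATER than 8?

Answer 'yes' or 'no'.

Current gcd = 8
gcd of all OTHER numbers (without N[2]=24): gcd([16, 48]) = 16
The new gcd after any change is gcd(16, new_value).
This can be at most 16.
Since 16 > old gcd 8, the gcd CAN increase (e.g., set N[2] = 16).

Answer: yes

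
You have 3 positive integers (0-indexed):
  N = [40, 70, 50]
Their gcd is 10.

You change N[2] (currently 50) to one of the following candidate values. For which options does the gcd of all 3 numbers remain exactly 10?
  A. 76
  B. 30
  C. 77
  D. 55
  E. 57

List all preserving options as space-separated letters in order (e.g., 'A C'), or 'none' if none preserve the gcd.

Answer: B

Derivation:
Old gcd = 10; gcd of others (without N[2]) = 10
New gcd for candidate v: gcd(10, v). Preserves old gcd iff gcd(10, v) = 10.
  Option A: v=76, gcd(10,76)=2 -> changes
  Option B: v=30, gcd(10,30)=10 -> preserves
  Option C: v=77, gcd(10,77)=1 -> changes
  Option D: v=55, gcd(10,55)=5 -> changes
  Option E: v=57, gcd(10,57)=1 -> changes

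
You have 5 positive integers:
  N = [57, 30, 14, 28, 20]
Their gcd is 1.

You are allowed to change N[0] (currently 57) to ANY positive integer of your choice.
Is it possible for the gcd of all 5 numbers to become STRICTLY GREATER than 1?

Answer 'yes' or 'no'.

Current gcd = 1
gcd of all OTHER numbers (without N[0]=57): gcd([30, 14, 28, 20]) = 2
The new gcd after any change is gcd(2, new_value).
This can be at most 2.
Since 2 > old gcd 1, the gcd CAN increase (e.g., set N[0] = 2).

Answer: yes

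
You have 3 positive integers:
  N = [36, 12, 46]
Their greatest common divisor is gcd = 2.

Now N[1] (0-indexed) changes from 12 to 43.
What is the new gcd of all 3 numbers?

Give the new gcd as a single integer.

Answer: 1

Derivation:
Numbers: [36, 12, 46], gcd = 2
Change: index 1, 12 -> 43
gcd of the OTHER numbers (without index 1): gcd([36, 46]) = 2
New gcd = gcd(g_others, new_val) = gcd(2, 43) = 1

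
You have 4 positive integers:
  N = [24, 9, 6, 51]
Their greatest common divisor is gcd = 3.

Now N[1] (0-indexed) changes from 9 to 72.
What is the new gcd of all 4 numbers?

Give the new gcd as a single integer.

Numbers: [24, 9, 6, 51], gcd = 3
Change: index 1, 9 -> 72
gcd of the OTHER numbers (without index 1): gcd([24, 6, 51]) = 3
New gcd = gcd(g_others, new_val) = gcd(3, 72) = 3

Answer: 3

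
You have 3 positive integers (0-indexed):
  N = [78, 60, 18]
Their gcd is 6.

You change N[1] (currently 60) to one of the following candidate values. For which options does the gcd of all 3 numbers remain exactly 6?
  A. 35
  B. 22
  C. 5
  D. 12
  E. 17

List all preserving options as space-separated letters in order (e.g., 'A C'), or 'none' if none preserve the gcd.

Answer: D

Derivation:
Old gcd = 6; gcd of others (without N[1]) = 6
New gcd for candidate v: gcd(6, v). Preserves old gcd iff gcd(6, v) = 6.
  Option A: v=35, gcd(6,35)=1 -> changes
  Option B: v=22, gcd(6,22)=2 -> changes
  Option C: v=5, gcd(6,5)=1 -> changes
  Option D: v=12, gcd(6,12)=6 -> preserves
  Option E: v=17, gcd(6,17)=1 -> changes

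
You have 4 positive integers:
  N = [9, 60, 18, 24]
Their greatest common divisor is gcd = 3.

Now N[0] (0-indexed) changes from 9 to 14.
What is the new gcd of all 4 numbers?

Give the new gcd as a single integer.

Numbers: [9, 60, 18, 24], gcd = 3
Change: index 0, 9 -> 14
gcd of the OTHER numbers (without index 0): gcd([60, 18, 24]) = 6
New gcd = gcd(g_others, new_val) = gcd(6, 14) = 2

Answer: 2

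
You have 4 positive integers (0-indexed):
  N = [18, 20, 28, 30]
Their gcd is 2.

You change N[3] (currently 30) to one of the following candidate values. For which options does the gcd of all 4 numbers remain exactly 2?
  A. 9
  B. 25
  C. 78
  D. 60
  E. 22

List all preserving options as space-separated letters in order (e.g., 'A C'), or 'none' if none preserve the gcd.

Old gcd = 2; gcd of others (without N[3]) = 2
New gcd for candidate v: gcd(2, v). Preserves old gcd iff gcd(2, v) = 2.
  Option A: v=9, gcd(2,9)=1 -> changes
  Option B: v=25, gcd(2,25)=1 -> changes
  Option C: v=78, gcd(2,78)=2 -> preserves
  Option D: v=60, gcd(2,60)=2 -> preserves
  Option E: v=22, gcd(2,22)=2 -> preserves

Answer: C D E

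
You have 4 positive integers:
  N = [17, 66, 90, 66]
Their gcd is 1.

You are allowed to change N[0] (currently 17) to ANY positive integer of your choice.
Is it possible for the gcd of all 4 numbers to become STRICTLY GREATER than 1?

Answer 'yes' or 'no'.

Current gcd = 1
gcd of all OTHER numbers (without N[0]=17): gcd([66, 90, 66]) = 6
The new gcd after any change is gcd(6, new_value).
This can be at most 6.
Since 6 > old gcd 1, the gcd CAN increase (e.g., set N[0] = 6).

Answer: yes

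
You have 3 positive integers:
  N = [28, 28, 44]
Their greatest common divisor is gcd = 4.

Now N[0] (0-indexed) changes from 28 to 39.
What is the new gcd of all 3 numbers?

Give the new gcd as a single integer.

Answer: 1

Derivation:
Numbers: [28, 28, 44], gcd = 4
Change: index 0, 28 -> 39
gcd of the OTHER numbers (without index 0): gcd([28, 44]) = 4
New gcd = gcd(g_others, new_val) = gcd(4, 39) = 1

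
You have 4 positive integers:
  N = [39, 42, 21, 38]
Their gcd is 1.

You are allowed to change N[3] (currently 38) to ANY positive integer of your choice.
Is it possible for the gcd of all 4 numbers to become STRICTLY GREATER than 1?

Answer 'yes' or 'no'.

Answer: yes

Derivation:
Current gcd = 1
gcd of all OTHER numbers (without N[3]=38): gcd([39, 42, 21]) = 3
The new gcd after any change is gcd(3, new_value).
This can be at most 3.
Since 3 > old gcd 1, the gcd CAN increase (e.g., set N[3] = 3).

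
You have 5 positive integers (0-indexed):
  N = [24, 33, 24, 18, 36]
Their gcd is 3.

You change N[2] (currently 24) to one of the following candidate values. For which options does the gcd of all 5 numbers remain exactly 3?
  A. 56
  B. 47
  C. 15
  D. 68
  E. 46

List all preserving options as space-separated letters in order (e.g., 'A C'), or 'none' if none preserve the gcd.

Old gcd = 3; gcd of others (without N[2]) = 3
New gcd for candidate v: gcd(3, v). Preserves old gcd iff gcd(3, v) = 3.
  Option A: v=56, gcd(3,56)=1 -> changes
  Option B: v=47, gcd(3,47)=1 -> changes
  Option C: v=15, gcd(3,15)=3 -> preserves
  Option D: v=68, gcd(3,68)=1 -> changes
  Option E: v=46, gcd(3,46)=1 -> changes

Answer: C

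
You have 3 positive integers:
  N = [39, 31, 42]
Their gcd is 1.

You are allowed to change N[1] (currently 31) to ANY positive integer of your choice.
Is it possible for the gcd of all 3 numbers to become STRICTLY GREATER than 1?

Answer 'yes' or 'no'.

Answer: yes

Derivation:
Current gcd = 1
gcd of all OTHER numbers (without N[1]=31): gcd([39, 42]) = 3
The new gcd after any change is gcd(3, new_value).
This can be at most 3.
Since 3 > old gcd 1, the gcd CAN increase (e.g., set N[1] = 3).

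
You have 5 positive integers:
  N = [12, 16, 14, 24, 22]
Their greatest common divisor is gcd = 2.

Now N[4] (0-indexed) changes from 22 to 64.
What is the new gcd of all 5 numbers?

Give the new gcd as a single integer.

Numbers: [12, 16, 14, 24, 22], gcd = 2
Change: index 4, 22 -> 64
gcd of the OTHER numbers (without index 4): gcd([12, 16, 14, 24]) = 2
New gcd = gcd(g_others, new_val) = gcd(2, 64) = 2

Answer: 2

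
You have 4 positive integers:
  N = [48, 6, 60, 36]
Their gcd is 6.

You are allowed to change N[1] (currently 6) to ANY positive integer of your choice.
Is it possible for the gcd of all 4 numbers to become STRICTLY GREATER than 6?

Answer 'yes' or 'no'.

Current gcd = 6
gcd of all OTHER numbers (without N[1]=6): gcd([48, 60, 36]) = 12
The new gcd after any change is gcd(12, new_value).
This can be at most 12.
Since 12 > old gcd 6, the gcd CAN increase (e.g., set N[1] = 12).

Answer: yes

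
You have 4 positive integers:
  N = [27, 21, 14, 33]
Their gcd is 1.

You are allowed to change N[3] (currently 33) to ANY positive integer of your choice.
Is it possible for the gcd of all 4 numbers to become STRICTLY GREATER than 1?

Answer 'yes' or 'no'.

Current gcd = 1
gcd of all OTHER numbers (without N[3]=33): gcd([27, 21, 14]) = 1
The new gcd after any change is gcd(1, new_value).
This can be at most 1.
Since 1 = old gcd 1, the gcd can only stay the same or decrease.

Answer: no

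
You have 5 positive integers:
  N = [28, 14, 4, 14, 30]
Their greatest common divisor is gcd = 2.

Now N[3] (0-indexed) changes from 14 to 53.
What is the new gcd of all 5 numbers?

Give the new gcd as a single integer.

Answer: 1

Derivation:
Numbers: [28, 14, 4, 14, 30], gcd = 2
Change: index 3, 14 -> 53
gcd of the OTHER numbers (without index 3): gcd([28, 14, 4, 30]) = 2
New gcd = gcd(g_others, new_val) = gcd(2, 53) = 1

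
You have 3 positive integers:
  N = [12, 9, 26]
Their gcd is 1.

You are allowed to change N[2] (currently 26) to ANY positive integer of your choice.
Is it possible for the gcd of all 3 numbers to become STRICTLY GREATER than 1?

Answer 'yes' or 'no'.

Current gcd = 1
gcd of all OTHER numbers (without N[2]=26): gcd([12, 9]) = 3
The new gcd after any change is gcd(3, new_value).
This can be at most 3.
Since 3 > old gcd 1, the gcd CAN increase (e.g., set N[2] = 3).

Answer: yes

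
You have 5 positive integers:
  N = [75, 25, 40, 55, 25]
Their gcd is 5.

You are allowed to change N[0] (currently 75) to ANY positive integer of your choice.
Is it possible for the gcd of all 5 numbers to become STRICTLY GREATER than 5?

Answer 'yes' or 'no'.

Current gcd = 5
gcd of all OTHER numbers (without N[0]=75): gcd([25, 40, 55, 25]) = 5
The new gcd after any change is gcd(5, new_value).
This can be at most 5.
Since 5 = old gcd 5, the gcd can only stay the same or decrease.

Answer: no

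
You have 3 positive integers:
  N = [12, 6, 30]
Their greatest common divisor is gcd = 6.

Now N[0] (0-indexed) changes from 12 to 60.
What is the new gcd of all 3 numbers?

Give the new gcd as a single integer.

Numbers: [12, 6, 30], gcd = 6
Change: index 0, 12 -> 60
gcd of the OTHER numbers (without index 0): gcd([6, 30]) = 6
New gcd = gcd(g_others, new_val) = gcd(6, 60) = 6

Answer: 6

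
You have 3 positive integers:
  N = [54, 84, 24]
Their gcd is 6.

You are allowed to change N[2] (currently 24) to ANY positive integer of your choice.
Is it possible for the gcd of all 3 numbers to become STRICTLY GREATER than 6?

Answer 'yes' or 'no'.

Answer: no

Derivation:
Current gcd = 6
gcd of all OTHER numbers (without N[2]=24): gcd([54, 84]) = 6
The new gcd after any change is gcd(6, new_value).
This can be at most 6.
Since 6 = old gcd 6, the gcd can only stay the same or decrease.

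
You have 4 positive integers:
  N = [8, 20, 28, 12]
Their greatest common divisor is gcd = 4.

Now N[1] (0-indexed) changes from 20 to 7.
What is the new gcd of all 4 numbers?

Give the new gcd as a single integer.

Answer: 1

Derivation:
Numbers: [8, 20, 28, 12], gcd = 4
Change: index 1, 20 -> 7
gcd of the OTHER numbers (without index 1): gcd([8, 28, 12]) = 4
New gcd = gcd(g_others, new_val) = gcd(4, 7) = 1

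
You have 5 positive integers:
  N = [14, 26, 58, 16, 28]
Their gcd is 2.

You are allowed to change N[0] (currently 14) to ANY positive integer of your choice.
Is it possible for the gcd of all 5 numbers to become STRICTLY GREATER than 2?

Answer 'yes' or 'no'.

Current gcd = 2
gcd of all OTHER numbers (without N[0]=14): gcd([26, 58, 16, 28]) = 2
The new gcd after any change is gcd(2, new_value).
This can be at most 2.
Since 2 = old gcd 2, the gcd can only stay the same or decrease.

Answer: no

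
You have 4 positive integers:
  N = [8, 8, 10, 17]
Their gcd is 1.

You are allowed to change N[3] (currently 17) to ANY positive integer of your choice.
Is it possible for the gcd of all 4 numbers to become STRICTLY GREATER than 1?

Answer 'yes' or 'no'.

Answer: yes

Derivation:
Current gcd = 1
gcd of all OTHER numbers (without N[3]=17): gcd([8, 8, 10]) = 2
The new gcd after any change is gcd(2, new_value).
This can be at most 2.
Since 2 > old gcd 1, the gcd CAN increase (e.g., set N[3] = 2).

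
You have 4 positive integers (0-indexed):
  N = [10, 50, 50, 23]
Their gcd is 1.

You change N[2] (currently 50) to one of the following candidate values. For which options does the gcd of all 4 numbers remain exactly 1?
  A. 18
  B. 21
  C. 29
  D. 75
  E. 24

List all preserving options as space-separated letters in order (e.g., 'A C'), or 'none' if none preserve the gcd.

Answer: A B C D E

Derivation:
Old gcd = 1; gcd of others (without N[2]) = 1
New gcd for candidate v: gcd(1, v). Preserves old gcd iff gcd(1, v) = 1.
  Option A: v=18, gcd(1,18)=1 -> preserves
  Option B: v=21, gcd(1,21)=1 -> preserves
  Option C: v=29, gcd(1,29)=1 -> preserves
  Option D: v=75, gcd(1,75)=1 -> preserves
  Option E: v=24, gcd(1,24)=1 -> preserves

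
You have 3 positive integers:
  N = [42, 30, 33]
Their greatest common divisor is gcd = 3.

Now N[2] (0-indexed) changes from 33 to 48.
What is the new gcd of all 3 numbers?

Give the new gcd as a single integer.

Answer: 6

Derivation:
Numbers: [42, 30, 33], gcd = 3
Change: index 2, 33 -> 48
gcd of the OTHER numbers (without index 2): gcd([42, 30]) = 6
New gcd = gcd(g_others, new_val) = gcd(6, 48) = 6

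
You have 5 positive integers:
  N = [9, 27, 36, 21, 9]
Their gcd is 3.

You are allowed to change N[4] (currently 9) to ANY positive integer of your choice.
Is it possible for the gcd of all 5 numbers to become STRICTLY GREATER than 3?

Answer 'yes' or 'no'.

Answer: no

Derivation:
Current gcd = 3
gcd of all OTHER numbers (without N[4]=9): gcd([9, 27, 36, 21]) = 3
The new gcd after any change is gcd(3, new_value).
This can be at most 3.
Since 3 = old gcd 3, the gcd can only stay the same or decrease.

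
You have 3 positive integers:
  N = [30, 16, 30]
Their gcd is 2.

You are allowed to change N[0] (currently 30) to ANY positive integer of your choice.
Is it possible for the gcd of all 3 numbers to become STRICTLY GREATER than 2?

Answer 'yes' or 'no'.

Current gcd = 2
gcd of all OTHER numbers (without N[0]=30): gcd([16, 30]) = 2
The new gcd after any change is gcd(2, new_value).
This can be at most 2.
Since 2 = old gcd 2, the gcd can only stay the same or decrease.

Answer: no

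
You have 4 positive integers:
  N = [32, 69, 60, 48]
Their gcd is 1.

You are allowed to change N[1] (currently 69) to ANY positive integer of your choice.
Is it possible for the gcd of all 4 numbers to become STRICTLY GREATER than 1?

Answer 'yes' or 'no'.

Current gcd = 1
gcd of all OTHER numbers (without N[1]=69): gcd([32, 60, 48]) = 4
The new gcd after any change is gcd(4, new_value).
This can be at most 4.
Since 4 > old gcd 1, the gcd CAN increase (e.g., set N[1] = 4).

Answer: yes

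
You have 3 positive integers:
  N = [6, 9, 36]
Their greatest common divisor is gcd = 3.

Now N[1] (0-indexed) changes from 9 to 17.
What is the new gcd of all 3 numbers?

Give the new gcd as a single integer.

Numbers: [6, 9, 36], gcd = 3
Change: index 1, 9 -> 17
gcd of the OTHER numbers (without index 1): gcd([6, 36]) = 6
New gcd = gcd(g_others, new_val) = gcd(6, 17) = 1

Answer: 1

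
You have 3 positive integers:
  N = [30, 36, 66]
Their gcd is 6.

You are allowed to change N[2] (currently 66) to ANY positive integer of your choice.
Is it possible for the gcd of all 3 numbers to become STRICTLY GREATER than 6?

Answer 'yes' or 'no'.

Current gcd = 6
gcd of all OTHER numbers (without N[2]=66): gcd([30, 36]) = 6
The new gcd after any change is gcd(6, new_value).
This can be at most 6.
Since 6 = old gcd 6, the gcd can only stay the same or decrease.

Answer: no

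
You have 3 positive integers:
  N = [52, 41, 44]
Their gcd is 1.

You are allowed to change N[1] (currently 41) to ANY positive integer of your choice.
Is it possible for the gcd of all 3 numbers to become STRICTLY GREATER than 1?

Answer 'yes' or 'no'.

Answer: yes

Derivation:
Current gcd = 1
gcd of all OTHER numbers (without N[1]=41): gcd([52, 44]) = 4
The new gcd after any change is gcd(4, new_value).
This can be at most 4.
Since 4 > old gcd 1, the gcd CAN increase (e.g., set N[1] = 4).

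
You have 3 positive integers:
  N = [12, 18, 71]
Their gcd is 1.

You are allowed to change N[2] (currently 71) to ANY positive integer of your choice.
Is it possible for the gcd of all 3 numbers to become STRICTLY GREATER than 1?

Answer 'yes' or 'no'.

Current gcd = 1
gcd of all OTHER numbers (without N[2]=71): gcd([12, 18]) = 6
The new gcd after any change is gcd(6, new_value).
This can be at most 6.
Since 6 > old gcd 1, the gcd CAN increase (e.g., set N[2] = 6).

Answer: yes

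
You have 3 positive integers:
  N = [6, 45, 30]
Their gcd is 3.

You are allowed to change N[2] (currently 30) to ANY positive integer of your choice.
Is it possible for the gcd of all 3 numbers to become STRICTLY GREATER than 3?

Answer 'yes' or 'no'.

Answer: no

Derivation:
Current gcd = 3
gcd of all OTHER numbers (without N[2]=30): gcd([6, 45]) = 3
The new gcd after any change is gcd(3, new_value).
This can be at most 3.
Since 3 = old gcd 3, the gcd can only stay the same or decrease.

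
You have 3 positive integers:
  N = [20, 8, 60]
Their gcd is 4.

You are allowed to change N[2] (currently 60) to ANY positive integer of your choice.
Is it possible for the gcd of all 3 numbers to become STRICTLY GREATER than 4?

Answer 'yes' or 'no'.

Current gcd = 4
gcd of all OTHER numbers (without N[2]=60): gcd([20, 8]) = 4
The new gcd after any change is gcd(4, new_value).
This can be at most 4.
Since 4 = old gcd 4, the gcd can only stay the same or decrease.

Answer: no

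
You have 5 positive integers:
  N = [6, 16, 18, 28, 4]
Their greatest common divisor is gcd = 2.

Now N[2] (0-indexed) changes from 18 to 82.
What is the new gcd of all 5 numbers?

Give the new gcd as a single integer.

Answer: 2

Derivation:
Numbers: [6, 16, 18, 28, 4], gcd = 2
Change: index 2, 18 -> 82
gcd of the OTHER numbers (without index 2): gcd([6, 16, 28, 4]) = 2
New gcd = gcd(g_others, new_val) = gcd(2, 82) = 2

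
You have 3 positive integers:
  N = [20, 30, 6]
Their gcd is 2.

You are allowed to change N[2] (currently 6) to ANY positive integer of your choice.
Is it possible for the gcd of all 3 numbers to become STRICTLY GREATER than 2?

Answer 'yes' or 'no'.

Answer: yes

Derivation:
Current gcd = 2
gcd of all OTHER numbers (without N[2]=6): gcd([20, 30]) = 10
The new gcd after any change is gcd(10, new_value).
This can be at most 10.
Since 10 > old gcd 2, the gcd CAN increase (e.g., set N[2] = 10).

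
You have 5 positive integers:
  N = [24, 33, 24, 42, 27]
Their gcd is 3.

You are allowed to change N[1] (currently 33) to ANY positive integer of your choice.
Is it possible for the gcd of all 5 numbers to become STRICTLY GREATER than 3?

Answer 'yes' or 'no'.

Current gcd = 3
gcd of all OTHER numbers (without N[1]=33): gcd([24, 24, 42, 27]) = 3
The new gcd after any change is gcd(3, new_value).
This can be at most 3.
Since 3 = old gcd 3, the gcd can only stay the same or decrease.

Answer: no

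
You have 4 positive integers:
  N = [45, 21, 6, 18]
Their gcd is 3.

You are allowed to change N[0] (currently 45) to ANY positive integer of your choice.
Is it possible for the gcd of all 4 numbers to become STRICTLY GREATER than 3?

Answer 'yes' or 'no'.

Current gcd = 3
gcd of all OTHER numbers (without N[0]=45): gcd([21, 6, 18]) = 3
The new gcd after any change is gcd(3, new_value).
This can be at most 3.
Since 3 = old gcd 3, the gcd can only stay the same or decrease.

Answer: no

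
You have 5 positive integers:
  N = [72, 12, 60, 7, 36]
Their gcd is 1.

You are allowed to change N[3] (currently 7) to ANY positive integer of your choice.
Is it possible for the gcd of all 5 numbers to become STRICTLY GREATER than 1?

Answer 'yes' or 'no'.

Current gcd = 1
gcd of all OTHER numbers (without N[3]=7): gcd([72, 12, 60, 36]) = 12
The new gcd after any change is gcd(12, new_value).
This can be at most 12.
Since 12 > old gcd 1, the gcd CAN increase (e.g., set N[3] = 12).

Answer: yes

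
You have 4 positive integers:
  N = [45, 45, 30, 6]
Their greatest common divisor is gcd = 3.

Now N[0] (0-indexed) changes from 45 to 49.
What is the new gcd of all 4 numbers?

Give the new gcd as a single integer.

Numbers: [45, 45, 30, 6], gcd = 3
Change: index 0, 45 -> 49
gcd of the OTHER numbers (without index 0): gcd([45, 30, 6]) = 3
New gcd = gcd(g_others, new_val) = gcd(3, 49) = 1

Answer: 1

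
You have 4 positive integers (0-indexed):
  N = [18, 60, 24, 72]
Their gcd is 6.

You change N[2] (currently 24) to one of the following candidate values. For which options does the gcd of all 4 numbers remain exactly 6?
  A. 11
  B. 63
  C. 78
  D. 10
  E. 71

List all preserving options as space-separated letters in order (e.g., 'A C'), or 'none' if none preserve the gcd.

Old gcd = 6; gcd of others (without N[2]) = 6
New gcd for candidate v: gcd(6, v). Preserves old gcd iff gcd(6, v) = 6.
  Option A: v=11, gcd(6,11)=1 -> changes
  Option B: v=63, gcd(6,63)=3 -> changes
  Option C: v=78, gcd(6,78)=6 -> preserves
  Option D: v=10, gcd(6,10)=2 -> changes
  Option E: v=71, gcd(6,71)=1 -> changes

Answer: C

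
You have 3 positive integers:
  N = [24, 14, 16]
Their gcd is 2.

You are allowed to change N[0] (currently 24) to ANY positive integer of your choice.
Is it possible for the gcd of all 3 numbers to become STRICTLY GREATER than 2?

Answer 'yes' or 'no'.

Answer: no

Derivation:
Current gcd = 2
gcd of all OTHER numbers (without N[0]=24): gcd([14, 16]) = 2
The new gcd after any change is gcd(2, new_value).
This can be at most 2.
Since 2 = old gcd 2, the gcd can only stay the same or decrease.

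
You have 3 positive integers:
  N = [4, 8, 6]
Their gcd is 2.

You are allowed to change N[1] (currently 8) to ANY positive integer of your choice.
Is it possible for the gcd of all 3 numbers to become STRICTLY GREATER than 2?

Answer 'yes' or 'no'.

Answer: no

Derivation:
Current gcd = 2
gcd of all OTHER numbers (without N[1]=8): gcd([4, 6]) = 2
The new gcd after any change is gcd(2, new_value).
This can be at most 2.
Since 2 = old gcd 2, the gcd can only stay the same or decrease.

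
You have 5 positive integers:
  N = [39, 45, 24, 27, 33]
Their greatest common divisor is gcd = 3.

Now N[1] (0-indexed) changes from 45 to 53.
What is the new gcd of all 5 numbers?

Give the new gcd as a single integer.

Answer: 1

Derivation:
Numbers: [39, 45, 24, 27, 33], gcd = 3
Change: index 1, 45 -> 53
gcd of the OTHER numbers (without index 1): gcd([39, 24, 27, 33]) = 3
New gcd = gcd(g_others, new_val) = gcd(3, 53) = 1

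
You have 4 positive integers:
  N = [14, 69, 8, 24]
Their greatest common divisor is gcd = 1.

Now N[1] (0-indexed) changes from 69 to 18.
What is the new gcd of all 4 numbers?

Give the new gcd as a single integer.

Numbers: [14, 69, 8, 24], gcd = 1
Change: index 1, 69 -> 18
gcd of the OTHER numbers (without index 1): gcd([14, 8, 24]) = 2
New gcd = gcd(g_others, new_val) = gcd(2, 18) = 2

Answer: 2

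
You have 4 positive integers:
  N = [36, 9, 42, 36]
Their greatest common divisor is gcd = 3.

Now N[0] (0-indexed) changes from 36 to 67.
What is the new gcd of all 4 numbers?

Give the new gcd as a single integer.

Answer: 1

Derivation:
Numbers: [36, 9, 42, 36], gcd = 3
Change: index 0, 36 -> 67
gcd of the OTHER numbers (without index 0): gcd([9, 42, 36]) = 3
New gcd = gcd(g_others, new_val) = gcd(3, 67) = 1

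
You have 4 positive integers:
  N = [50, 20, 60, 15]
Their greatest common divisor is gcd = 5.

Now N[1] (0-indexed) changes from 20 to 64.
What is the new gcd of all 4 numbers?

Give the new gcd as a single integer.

Answer: 1

Derivation:
Numbers: [50, 20, 60, 15], gcd = 5
Change: index 1, 20 -> 64
gcd of the OTHER numbers (without index 1): gcd([50, 60, 15]) = 5
New gcd = gcd(g_others, new_val) = gcd(5, 64) = 1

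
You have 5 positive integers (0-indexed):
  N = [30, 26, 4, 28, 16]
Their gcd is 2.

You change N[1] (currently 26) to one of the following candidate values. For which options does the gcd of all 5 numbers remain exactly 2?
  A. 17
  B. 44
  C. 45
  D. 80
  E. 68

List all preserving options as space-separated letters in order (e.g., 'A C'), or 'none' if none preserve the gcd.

Old gcd = 2; gcd of others (without N[1]) = 2
New gcd for candidate v: gcd(2, v). Preserves old gcd iff gcd(2, v) = 2.
  Option A: v=17, gcd(2,17)=1 -> changes
  Option B: v=44, gcd(2,44)=2 -> preserves
  Option C: v=45, gcd(2,45)=1 -> changes
  Option D: v=80, gcd(2,80)=2 -> preserves
  Option E: v=68, gcd(2,68)=2 -> preserves

Answer: B D E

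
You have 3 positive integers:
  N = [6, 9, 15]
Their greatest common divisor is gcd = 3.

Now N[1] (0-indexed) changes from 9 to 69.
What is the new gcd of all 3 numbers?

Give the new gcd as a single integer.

Answer: 3

Derivation:
Numbers: [6, 9, 15], gcd = 3
Change: index 1, 9 -> 69
gcd of the OTHER numbers (without index 1): gcd([6, 15]) = 3
New gcd = gcd(g_others, new_val) = gcd(3, 69) = 3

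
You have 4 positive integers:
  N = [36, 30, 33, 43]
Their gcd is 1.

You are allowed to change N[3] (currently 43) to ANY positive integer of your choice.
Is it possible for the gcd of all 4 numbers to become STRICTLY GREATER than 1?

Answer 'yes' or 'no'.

Answer: yes

Derivation:
Current gcd = 1
gcd of all OTHER numbers (without N[3]=43): gcd([36, 30, 33]) = 3
The new gcd after any change is gcd(3, new_value).
This can be at most 3.
Since 3 > old gcd 1, the gcd CAN increase (e.g., set N[3] = 3).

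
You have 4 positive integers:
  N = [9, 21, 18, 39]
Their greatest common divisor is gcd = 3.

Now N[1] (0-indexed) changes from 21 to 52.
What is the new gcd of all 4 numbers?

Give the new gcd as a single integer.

Answer: 1

Derivation:
Numbers: [9, 21, 18, 39], gcd = 3
Change: index 1, 21 -> 52
gcd of the OTHER numbers (without index 1): gcd([9, 18, 39]) = 3
New gcd = gcd(g_others, new_val) = gcd(3, 52) = 1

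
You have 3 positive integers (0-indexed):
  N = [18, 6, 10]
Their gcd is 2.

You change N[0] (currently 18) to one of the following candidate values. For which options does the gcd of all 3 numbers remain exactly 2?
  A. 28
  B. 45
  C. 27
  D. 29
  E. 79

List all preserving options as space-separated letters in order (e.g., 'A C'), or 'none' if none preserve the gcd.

Old gcd = 2; gcd of others (without N[0]) = 2
New gcd for candidate v: gcd(2, v). Preserves old gcd iff gcd(2, v) = 2.
  Option A: v=28, gcd(2,28)=2 -> preserves
  Option B: v=45, gcd(2,45)=1 -> changes
  Option C: v=27, gcd(2,27)=1 -> changes
  Option D: v=29, gcd(2,29)=1 -> changes
  Option E: v=79, gcd(2,79)=1 -> changes

Answer: A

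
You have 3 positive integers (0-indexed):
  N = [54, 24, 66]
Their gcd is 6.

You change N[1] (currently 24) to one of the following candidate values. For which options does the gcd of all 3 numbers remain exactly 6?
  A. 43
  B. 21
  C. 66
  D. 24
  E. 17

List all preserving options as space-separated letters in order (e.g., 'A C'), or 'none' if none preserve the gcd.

Old gcd = 6; gcd of others (without N[1]) = 6
New gcd for candidate v: gcd(6, v). Preserves old gcd iff gcd(6, v) = 6.
  Option A: v=43, gcd(6,43)=1 -> changes
  Option B: v=21, gcd(6,21)=3 -> changes
  Option C: v=66, gcd(6,66)=6 -> preserves
  Option D: v=24, gcd(6,24)=6 -> preserves
  Option E: v=17, gcd(6,17)=1 -> changes

Answer: C D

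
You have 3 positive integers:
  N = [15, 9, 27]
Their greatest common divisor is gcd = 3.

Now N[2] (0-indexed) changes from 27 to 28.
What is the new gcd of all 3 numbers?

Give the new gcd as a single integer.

Answer: 1

Derivation:
Numbers: [15, 9, 27], gcd = 3
Change: index 2, 27 -> 28
gcd of the OTHER numbers (without index 2): gcd([15, 9]) = 3
New gcd = gcd(g_others, new_val) = gcd(3, 28) = 1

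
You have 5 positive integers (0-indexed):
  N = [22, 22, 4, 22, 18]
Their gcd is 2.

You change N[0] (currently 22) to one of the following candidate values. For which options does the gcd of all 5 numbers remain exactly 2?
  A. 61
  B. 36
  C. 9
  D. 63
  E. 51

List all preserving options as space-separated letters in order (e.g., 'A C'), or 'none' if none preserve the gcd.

Old gcd = 2; gcd of others (without N[0]) = 2
New gcd for candidate v: gcd(2, v). Preserves old gcd iff gcd(2, v) = 2.
  Option A: v=61, gcd(2,61)=1 -> changes
  Option B: v=36, gcd(2,36)=2 -> preserves
  Option C: v=9, gcd(2,9)=1 -> changes
  Option D: v=63, gcd(2,63)=1 -> changes
  Option E: v=51, gcd(2,51)=1 -> changes

Answer: B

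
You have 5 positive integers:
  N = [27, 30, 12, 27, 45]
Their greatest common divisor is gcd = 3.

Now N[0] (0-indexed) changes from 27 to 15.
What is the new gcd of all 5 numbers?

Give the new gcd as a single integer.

Numbers: [27, 30, 12, 27, 45], gcd = 3
Change: index 0, 27 -> 15
gcd of the OTHER numbers (without index 0): gcd([30, 12, 27, 45]) = 3
New gcd = gcd(g_others, new_val) = gcd(3, 15) = 3

Answer: 3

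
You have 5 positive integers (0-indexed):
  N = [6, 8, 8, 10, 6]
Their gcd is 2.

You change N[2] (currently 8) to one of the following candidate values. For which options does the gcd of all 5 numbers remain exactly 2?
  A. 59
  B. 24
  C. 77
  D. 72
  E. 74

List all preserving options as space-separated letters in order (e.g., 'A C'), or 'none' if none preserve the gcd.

Answer: B D E

Derivation:
Old gcd = 2; gcd of others (without N[2]) = 2
New gcd for candidate v: gcd(2, v). Preserves old gcd iff gcd(2, v) = 2.
  Option A: v=59, gcd(2,59)=1 -> changes
  Option B: v=24, gcd(2,24)=2 -> preserves
  Option C: v=77, gcd(2,77)=1 -> changes
  Option D: v=72, gcd(2,72)=2 -> preserves
  Option E: v=74, gcd(2,74)=2 -> preserves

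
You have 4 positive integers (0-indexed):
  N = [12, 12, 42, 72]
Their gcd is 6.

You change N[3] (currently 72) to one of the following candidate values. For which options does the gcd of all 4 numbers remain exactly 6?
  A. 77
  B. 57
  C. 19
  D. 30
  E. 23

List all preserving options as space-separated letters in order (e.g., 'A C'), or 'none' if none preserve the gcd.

Old gcd = 6; gcd of others (without N[3]) = 6
New gcd for candidate v: gcd(6, v). Preserves old gcd iff gcd(6, v) = 6.
  Option A: v=77, gcd(6,77)=1 -> changes
  Option B: v=57, gcd(6,57)=3 -> changes
  Option C: v=19, gcd(6,19)=1 -> changes
  Option D: v=30, gcd(6,30)=6 -> preserves
  Option E: v=23, gcd(6,23)=1 -> changes

Answer: D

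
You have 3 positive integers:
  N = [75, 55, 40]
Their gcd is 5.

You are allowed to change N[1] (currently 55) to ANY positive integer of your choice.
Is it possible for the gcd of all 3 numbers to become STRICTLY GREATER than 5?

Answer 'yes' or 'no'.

Answer: no

Derivation:
Current gcd = 5
gcd of all OTHER numbers (without N[1]=55): gcd([75, 40]) = 5
The new gcd after any change is gcd(5, new_value).
This can be at most 5.
Since 5 = old gcd 5, the gcd can only stay the same or decrease.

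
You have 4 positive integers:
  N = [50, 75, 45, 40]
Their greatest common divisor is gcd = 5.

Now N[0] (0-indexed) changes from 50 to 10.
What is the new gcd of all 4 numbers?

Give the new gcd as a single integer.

Answer: 5

Derivation:
Numbers: [50, 75, 45, 40], gcd = 5
Change: index 0, 50 -> 10
gcd of the OTHER numbers (without index 0): gcd([75, 45, 40]) = 5
New gcd = gcd(g_others, new_val) = gcd(5, 10) = 5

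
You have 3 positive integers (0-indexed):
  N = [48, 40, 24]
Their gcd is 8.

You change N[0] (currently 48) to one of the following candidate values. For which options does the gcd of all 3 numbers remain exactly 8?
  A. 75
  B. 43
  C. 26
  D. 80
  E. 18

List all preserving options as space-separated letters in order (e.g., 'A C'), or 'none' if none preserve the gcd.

Answer: D

Derivation:
Old gcd = 8; gcd of others (without N[0]) = 8
New gcd for candidate v: gcd(8, v). Preserves old gcd iff gcd(8, v) = 8.
  Option A: v=75, gcd(8,75)=1 -> changes
  Option B: v=43, gcd(8,43)=1 -> changes
  Option C: v=26, gcd(8,26)=2 -> changes
  Option D: v=80, gcd(8,80)=8 -> preserves
  Option E: v=18, gcd(8,18)=2 -> changes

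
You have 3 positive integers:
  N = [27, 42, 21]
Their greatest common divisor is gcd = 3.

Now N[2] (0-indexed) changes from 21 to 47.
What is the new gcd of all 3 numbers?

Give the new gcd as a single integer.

Numbers: [27, 42, 21], gcd = 3
Change: index 2, 21 -> 47
gcd of the OTHER numbers (without index 2): gcd([27, 42]) = 3
New gcd = gcd(g_others, new_val) = gcd(3, 47) = 1

Answer: 1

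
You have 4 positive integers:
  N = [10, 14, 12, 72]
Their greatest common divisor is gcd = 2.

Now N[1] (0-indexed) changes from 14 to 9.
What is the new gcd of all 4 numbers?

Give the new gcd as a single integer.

Numbers: [10, 14, 12, 72], gcd = 2
Change: index 1, 14 -> 9
gcd of the OTHER numbers (without index 1): gcd([10, 12, 72]) = 2
New gcd = gcd(g_others, new_val) = gcd(2, 9) = 1

Answer: 1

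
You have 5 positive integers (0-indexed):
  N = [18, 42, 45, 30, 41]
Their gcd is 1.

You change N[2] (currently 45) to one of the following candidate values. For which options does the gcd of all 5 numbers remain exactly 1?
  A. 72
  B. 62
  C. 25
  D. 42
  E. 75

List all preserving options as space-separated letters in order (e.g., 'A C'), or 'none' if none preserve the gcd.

Answer: A B C D E

Derivation:
Old gcd = 1; gcd of others (without N[2]) = 1
New gcd for candidate v: gcd(1, v). Preserves old gcd iff gcd(1, v) = 1.
  Option A: v=72, gcd(1,72)=1 -> preserves
  Option B: v=62, gcd(1,62)=1 -> preserves
  Option C: v=25, gcd(1,25)=1 -> preserves
  Option D: v=42, gcd(1,42)=1 -> preserves
  Option E: v=75, gcd(1,75)=1 -> preserves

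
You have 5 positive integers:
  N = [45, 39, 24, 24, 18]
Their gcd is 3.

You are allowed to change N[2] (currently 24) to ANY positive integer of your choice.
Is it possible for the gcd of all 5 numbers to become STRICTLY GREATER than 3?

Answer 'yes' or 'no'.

Answer: no

Derivation:
Current gcd = 3
gcd of all OTHER numbers (without N[2]=24): gcd([45, 39, 24, 18]) = 3
The new gcd after any change is gcd(3, new_value).
This can be at most 3.
Since 3 = old gcd 3, the gcd can only stay the same or decrease.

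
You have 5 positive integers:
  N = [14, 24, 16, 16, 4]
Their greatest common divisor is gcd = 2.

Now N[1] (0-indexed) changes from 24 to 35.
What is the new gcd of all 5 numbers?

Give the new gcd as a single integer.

Answer: 1

Derivation:
Numbers: [14, 24, 16, 16, 4], gcd = 2
Change: index 1, 24 -> 35
gcd of the OTHER numbers (without index 1): gcd([14, 16, 16, 4]) = 2
New gcd = gcd(g_others, new_val) = gcd(2, 35) = 1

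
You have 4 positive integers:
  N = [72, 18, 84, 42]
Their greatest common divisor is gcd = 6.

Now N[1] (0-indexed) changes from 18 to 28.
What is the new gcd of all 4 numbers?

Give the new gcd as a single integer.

Answer: 2

Derivation:
Numbers: [72, 18, 84, 42], gcd = 6
Change: index 1, 18 -> 28
gcd of the OTHER numbers (without index 1): gcd([72, 84, 42]) = 6
New gcd = gcd(g_others, new_val) = gcd(6, 28) = 2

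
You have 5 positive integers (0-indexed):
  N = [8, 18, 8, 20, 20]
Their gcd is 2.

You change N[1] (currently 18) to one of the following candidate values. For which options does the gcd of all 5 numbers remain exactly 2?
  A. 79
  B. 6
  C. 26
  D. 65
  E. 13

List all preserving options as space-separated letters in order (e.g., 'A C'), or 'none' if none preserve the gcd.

Answer: B C

Derivation:
Old gcd = 2; gcd of others (without N[1]) = 4
New gcd for candidate v: gcd(4, v). Preserves old gcd iff gcd(4, v) = 2.
  Option A: v=79, gcd(4,79)=1 -> changes
  Option B: v=6, gcd(4,6)=2 -> preserves
  Option C: v=26, gcd(4,26)=2 -> preserves
  Option D: v=65, gcd(4,65)=1 -> changes
  Option E: v=13, gcd(4,13)=1 -> changes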